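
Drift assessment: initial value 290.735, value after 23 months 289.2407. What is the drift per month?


rate = (v2 - v1) / months
= (289.2407 - 290.735) / 23
= -1.4943 / 23
= -0.0650

-0.0650


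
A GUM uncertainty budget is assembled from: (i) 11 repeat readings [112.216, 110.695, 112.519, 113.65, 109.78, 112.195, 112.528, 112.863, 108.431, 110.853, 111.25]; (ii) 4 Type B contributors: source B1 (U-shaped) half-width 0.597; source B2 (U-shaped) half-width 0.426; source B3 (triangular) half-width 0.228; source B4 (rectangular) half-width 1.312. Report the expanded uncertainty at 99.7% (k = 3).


mean = (112.216 + 110.695 + 112.519 + 113.65 + 109.78 + 112.195 + 112.528 + 112.863 + 108.431 + 110.853 + 111.25) / 11 = 111.5436364
s = sqrt(sum((x - mean)^2)/(n-1)) = 1.5184349
u_A = s / sqrt(n) = 1.5184349 / sqrt(11) = 0.45782535
u_B1 = 0.597 / sqrt(2) = 0.42214275
u_B2 = 0.426 / sqrt(2) = 0.30122749
u_B3 = 0.228 / sqrt(6) = 0.09308061
u_B4 = 1.312 / sqrt(3) = 0.75748355
uc = sqrt(0.45782535^2 + 0.42214275^2 + 0.30122749^2 + 0.09308061^2 + 0.75748355^2) = 1.0300446
U = k * uc = 3 * 1.0300446
U = 3.0901

3.0901


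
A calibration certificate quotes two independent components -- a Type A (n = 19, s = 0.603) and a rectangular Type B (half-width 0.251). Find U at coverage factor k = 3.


u_A = s / sqrt(n) = 0.603 / sqrt(19) = 0.13833769
u_B = half_width / sqrt(3) = 0.251 / sqrt(3) = 0.14491492
uc = sqrt(u_A^2 + u_B^2) = sqrt(0.13833769^2 + 0.14491492^2) = 0.20034383
U = k * uc = 3 * 0.20034383
U = 0.6010

0.6010


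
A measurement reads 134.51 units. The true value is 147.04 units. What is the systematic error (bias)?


Systematic error = measured - true
= 134.51 - 147.04
= -12.5300

-12.5300


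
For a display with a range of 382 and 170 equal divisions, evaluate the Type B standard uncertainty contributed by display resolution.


resolution = range / divisions
resolution = 382 / 170 = 2.2470588
u_res = resolution / (2*sqrt(3))
u_res = 2.2470588 / 3.4641016
u_res = 0.6487

0.6487


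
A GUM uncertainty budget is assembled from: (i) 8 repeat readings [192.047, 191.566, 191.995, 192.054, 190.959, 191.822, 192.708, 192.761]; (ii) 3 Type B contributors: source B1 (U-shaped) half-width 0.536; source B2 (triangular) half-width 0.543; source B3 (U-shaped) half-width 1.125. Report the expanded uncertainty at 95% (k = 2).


mean = (192.047 + 191.566 + 191.995 + 192.054 + 190.959 + 191.822 + 192.708 + 192.761) / 8 = 191.989
s = sqrt(sum((x - mean)^2)/(n-1)) = 0.58410958
u_A = s / sqrt(n) = 0.58410958 / sqrt(8) = 0.20651392
u_B1 = 0.536 / sqrt(2) = 0.37900923
u_B2 = 0.543 / sqrt(6) = 0.22167882
u_B3 = 1.125 / sqrt(2) = 0.79549513
uc = sqrt(0.20651392^2 + 0.37900923^2 + 0.22167882^2 + 0.79549513^2) = 0.93179933
U = k * uc = 2 * 0.93179933
U = 1.8636

1.8636


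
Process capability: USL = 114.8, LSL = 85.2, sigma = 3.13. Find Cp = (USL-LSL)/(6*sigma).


Cp = (USL - LSL) / (6 * sigma)
= (114.8 - 85.2) / (6 * 3.13)
= 29.6000 / 18.7800
= 1.5761

1.5761


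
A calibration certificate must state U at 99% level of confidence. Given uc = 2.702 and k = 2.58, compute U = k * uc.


U = k * uc
U = 2.58 * 2.702
U = 6.9712

6.9712


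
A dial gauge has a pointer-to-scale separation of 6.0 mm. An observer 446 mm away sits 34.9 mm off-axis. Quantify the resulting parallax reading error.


error = h * offset / d
= 6.0 * 34.9 / 446
= 0.4695

0.4695


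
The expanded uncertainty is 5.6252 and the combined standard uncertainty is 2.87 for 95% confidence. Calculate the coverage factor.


k = U / uc
k = 5.6252 / 2.87
k = 1.96

1.96


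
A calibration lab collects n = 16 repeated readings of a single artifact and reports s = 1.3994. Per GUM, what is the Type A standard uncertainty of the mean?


u_A = s / sqrt(n)
u_A = 1.3994 / sqrt(16)
u_A = 1.3994 / 4
u_A = 0.3498

0.3498


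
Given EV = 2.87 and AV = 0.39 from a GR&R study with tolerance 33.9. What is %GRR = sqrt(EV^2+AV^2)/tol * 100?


GRR = sqrt(EV^2 + AV^2) = sqrt(2.87^2 + 0.39^2) = 2.896377
%GRR = GRR / tol * 100 = 2.896377 / 33.9 * 100
%GRR = 8.5439

8.5439


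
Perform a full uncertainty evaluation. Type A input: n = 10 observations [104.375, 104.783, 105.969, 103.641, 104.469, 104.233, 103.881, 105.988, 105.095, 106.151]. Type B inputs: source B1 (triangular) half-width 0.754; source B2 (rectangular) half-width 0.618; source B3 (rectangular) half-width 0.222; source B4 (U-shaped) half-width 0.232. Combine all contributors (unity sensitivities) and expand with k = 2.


mean = (104.375 + 104.783 + 105.969 + 103.641 + 104.469 + 104.233 + 103.881 + 105.988 + 105.095 + 106.151) / 10 = 104.8585
s = sqrt(sum((x - mean)^2)/(n-1)) = 0.91017181
u_A = s / sqrt(n) = 0.91017181 / sqrt(10) = 0.2878216
u_B1 = 0.754 / sqrt(6) = 0.30781921
u_B2 = 0.618 / sqrt(3) = 0.35680247
u_B3 = 0.222 / sqrt(3) = 0.12817176
u_B4 = 0.232 / sqrt(2) = 0.16404877
uc = sqrt(0.2878216^2 + 0.30781921^2 + 0.35680247^2 + 0.12817176^2 + 0.16404877^2) = 0.59012028
U = k * uc = 2 * 0.59012028
U = 1.1802

1.1802


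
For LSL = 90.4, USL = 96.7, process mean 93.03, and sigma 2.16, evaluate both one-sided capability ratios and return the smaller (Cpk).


Cpu = (USL - mean) / (3*sigma) = (96.7 - 93.03) / (3*2.16) = 0.5664
Cpl = (mean - LSL) / (3*sigma) = (93.03 - 90.4) / (3*2.16) = 0.4059
Cpk = min(Cpu, Cpl) = 0.4059

0.4059


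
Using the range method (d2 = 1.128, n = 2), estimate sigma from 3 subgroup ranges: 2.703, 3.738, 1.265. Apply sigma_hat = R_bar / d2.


R_bar = (2.703 + 3.738 + 1.265) / 3
R_bar = 7.706 / 3 = 2.5686667
sigma_hat = R_bar / d2 = 2.5686667 / 1.128 = 2.2772

2.2772


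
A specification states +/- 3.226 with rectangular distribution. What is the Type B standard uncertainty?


u_B = half_width / sqrt(3)
u_B = 3.226 / 1.7320508
u_B = 1.8625

1.8625


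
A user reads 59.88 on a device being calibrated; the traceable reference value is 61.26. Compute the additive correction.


Correction = standard - reading
= 61.26 - 59.88
= 1.3800

1.3800


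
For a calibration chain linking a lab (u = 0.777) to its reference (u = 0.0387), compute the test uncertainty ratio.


TUR = u_lab / u_ref
= 0.777 / 0.0387
= 20.0775

20.0775


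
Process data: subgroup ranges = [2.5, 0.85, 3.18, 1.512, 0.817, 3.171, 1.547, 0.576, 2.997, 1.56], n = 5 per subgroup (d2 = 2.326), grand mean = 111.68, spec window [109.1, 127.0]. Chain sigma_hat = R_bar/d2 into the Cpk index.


R_bar = (2.5 + 0.85 + 3.18 + 1.512 + 0.817 + 3.171 + 1.547 + 0.576 + 2.997 + 1.56) / 10 = 1.871
sigma = R_bar / d2 = 1.871 / 2.326 = 0.80438521
Cp = (USL - LSL)/(6*sigma) = (127.0 - 109.1)/(6*0.80438521) = 3.7088
Cpu = (127.0 - 111.68)/(3*0.80438521) = 6.3485
Cpl = (111.68 - 109.1)/(3*0.80438521) = 1.0691
Cpk = min(Cpu, Cpl) = 1.0691

1.0691


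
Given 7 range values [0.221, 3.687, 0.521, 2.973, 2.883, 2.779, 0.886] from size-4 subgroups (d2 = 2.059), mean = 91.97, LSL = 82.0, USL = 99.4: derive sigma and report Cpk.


R_bar = (0.221 + 3.687 + 0.521 + 2.973 + 2.883 + 2.779 + 0.886) / 7 = 1.9928571
sigma = R_bar / d2 = 1.9928571 / 2.059 = 0.9678762
Cp = (USL - LSL)/(6*sigma) = (99.4 - 82.0)/(6*0.9678762) = 2.9963
Cpu = (99.4 - 91.97)/(3*0.9678762) = 2.5589
Cpl = (91.97 - 82.0)/(3*0.9678762) = 3.4336
Cpk = min(Cpu, Cpl) = 2.5589

2.5589


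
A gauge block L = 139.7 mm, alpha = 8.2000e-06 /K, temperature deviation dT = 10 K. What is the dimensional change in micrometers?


dL = L * alpha * dT
= 139.7 * 8.2000e-06 * 10
= 0.0114554 mm
dL_um = 0.0114554 * 1000 = 11.4554 um

11.4554


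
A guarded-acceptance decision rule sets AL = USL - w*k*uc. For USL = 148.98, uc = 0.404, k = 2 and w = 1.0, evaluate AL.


U = k * uc = 2 * 0.404 = 0.808
guard band g = w * U = 1.0 * 0.808 = 0.808
AL = USL - g = 148.98 - 0.808
AL = 148.1720

148.1720


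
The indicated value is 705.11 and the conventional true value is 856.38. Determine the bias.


Systematic error = measured - true
= 705.11 - 856.38
= -151.2700

-151.2700


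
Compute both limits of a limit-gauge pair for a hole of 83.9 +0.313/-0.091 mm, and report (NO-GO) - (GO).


GO = nominal - lower_tol (smallest hole = maximum material condition)
GO = 83.9 - 0.091 = 83.809
NO-GO = nominal + upper_tol (largest hole = least material condition)
NO-GO = 83.9 + 0.313 = 84.213
spread = NO-GO - GO = 84.213 - 83.809 = 0.4040

0.4040


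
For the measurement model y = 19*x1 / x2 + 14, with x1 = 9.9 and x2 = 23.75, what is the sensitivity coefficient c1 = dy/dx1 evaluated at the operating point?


y = 19*x1 / x2 + 14
dy/dx1 = 19/x2
Evaluate at x2 = 23.75: c1 = 19 / 23.75
c1 = 0.8000

0.8000


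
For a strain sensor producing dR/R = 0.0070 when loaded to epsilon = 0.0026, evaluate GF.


GF = (dR/R) / epsilon
= 0.0070 / 0.0026
= 2.6923

2.6923


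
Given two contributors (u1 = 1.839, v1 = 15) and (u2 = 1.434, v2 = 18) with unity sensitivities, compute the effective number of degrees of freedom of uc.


uc = sqrt(u1^2 + u2^2) = sqrt(1.839^2 + 1.434^2) = 2.3320114
v_eff = uc^4 / (u1^4/v1 + u2^4/v2)
= 2.3320114^4 / (1.839^4/15 + 1.434^4/18)
= 29.574859 / 0.99741487
v_eff = 29.6515

29.6515


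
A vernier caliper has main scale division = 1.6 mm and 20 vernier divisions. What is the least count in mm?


LC = MSD / n_div
= 1.6 / 20
= 0.0800

0.0800


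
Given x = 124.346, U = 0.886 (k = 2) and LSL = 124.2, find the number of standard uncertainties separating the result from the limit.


u = U / k = 0.886 / 2 = 0.443
margin = |LSL - x| = |124.2 - 124.346| = 0.146
z = margin / u = 0.146 / 0.443
z = 0.3296

0.3296


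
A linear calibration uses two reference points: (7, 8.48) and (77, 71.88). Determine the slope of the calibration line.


slope = (y2 - y1) / (x2 - x1)
= (71.88 - 8.48) / (77 - 7)
= 63.4000 / 70
= 0.9057

0.9057


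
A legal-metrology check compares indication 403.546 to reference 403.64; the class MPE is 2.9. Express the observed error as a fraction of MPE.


e = indication - reference = 403.546 - 403.64 = -0.0940
|e| = 0.0940
ratio = |e| / MPE = 0.0940 / 2.9
ratio = 0.0324

0.0324


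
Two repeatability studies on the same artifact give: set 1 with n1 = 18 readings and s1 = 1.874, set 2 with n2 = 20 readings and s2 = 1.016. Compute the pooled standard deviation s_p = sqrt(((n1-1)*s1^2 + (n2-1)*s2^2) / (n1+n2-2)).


s_p = sqrt(((n1-1)*s1^2 + (n2-1)*s2^2) / (n1+n2-2))
numerator = (18-1)*1.874^2 + (20-1)*1.016^2 = 59.701892 + 19.612864 = 79.314756
denominator = 18 + 20 - 2 = 36
s_p^2 = 79.314756 / 36 = 2.2031877
s_p = sqrt(2.2031877) = 1.4843

1.4843


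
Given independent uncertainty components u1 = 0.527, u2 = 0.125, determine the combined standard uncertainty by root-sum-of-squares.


uc = sqrt(0.527^2 + 0.125^2)
uc = sqrt(0.293354)
uc = 0.5416

0.5416


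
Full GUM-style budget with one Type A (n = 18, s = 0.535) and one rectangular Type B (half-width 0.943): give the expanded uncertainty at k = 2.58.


u_A = s / sqrt(n) = 0.535 / sqrt(18) = 0.12610071
u_B = half_width / sqrt(3) = 0.943 / sqrt(3) = 0.5444413
uc = sqrt(u_A^2 + u_B^2) = sqrt(0.12610071^2 + 0.5444413^2) = 0.55885393
U = k * uc = 2.58 * 0.55885393
U = 1.4418

1.4418


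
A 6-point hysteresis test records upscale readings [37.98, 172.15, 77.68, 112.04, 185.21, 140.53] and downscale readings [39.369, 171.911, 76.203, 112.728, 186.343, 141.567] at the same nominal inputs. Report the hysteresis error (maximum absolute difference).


|37.98 - 39.369| = 1.3890
|172.15 - 171.911| = 0.2390
|77.68 - 76.203| = 1.4770
|112.04 - 112.728| = 0.6880
|185.21 - 186.343| = 1.1330
|140.53 - 141.567| = 1.0370
hysteresis = max(diffs) = 1.4770

1.4770


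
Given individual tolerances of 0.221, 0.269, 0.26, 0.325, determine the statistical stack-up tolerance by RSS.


RSS = sqrt(0.221^2 + 0.269^2 + 0.26^2 + 0.325^2)
= sqrt(0.294427)
= 0.5426

0.5426


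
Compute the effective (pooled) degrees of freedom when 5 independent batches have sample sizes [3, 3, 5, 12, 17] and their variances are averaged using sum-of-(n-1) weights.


nu = sum_i (n_i - 1)
nu = ((3 - 1) + (3 - 1) + (5 - 1) + (12 - 1) + (17 - 1))
nu = 2 + 2 + 4 + 11 + 16
nu = 35

35


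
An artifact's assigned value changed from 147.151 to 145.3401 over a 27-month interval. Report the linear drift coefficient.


rate = (v2 - v1) / months
= (145.3401 - 147.151) / 27
= -1.8109 / 27
= -0.0671

-0.0671


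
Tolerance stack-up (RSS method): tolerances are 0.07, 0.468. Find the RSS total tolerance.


RSS = sqrt(0.07^2 + 0.468^2)
= sqrt(0.223924)
= 0.4732

0.4732


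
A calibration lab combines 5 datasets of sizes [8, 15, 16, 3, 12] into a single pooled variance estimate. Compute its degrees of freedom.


nu = sum_i (n_i - 1)
nu = ((8 - 1) + (15 - 1) + (16 - 1) + (3 - 1) + (12 - 1))
nu = 7 + 14 + 15 + 2 + 11
nu = 49

49


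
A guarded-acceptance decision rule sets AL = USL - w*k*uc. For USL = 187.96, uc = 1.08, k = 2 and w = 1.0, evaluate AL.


U = k * uc = 2 * 1.08 = 2.16
guard band g = w * U = 1.0 * 2.16 = 2.16
AL = USL - g = 187.96 - 2.16
AL = 185.8000

185.8000


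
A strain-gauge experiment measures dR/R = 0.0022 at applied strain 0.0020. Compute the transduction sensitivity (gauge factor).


GF = (dR/R) / epsilon
= 0.0022 / 0.0020
= 1.1000

1.1000


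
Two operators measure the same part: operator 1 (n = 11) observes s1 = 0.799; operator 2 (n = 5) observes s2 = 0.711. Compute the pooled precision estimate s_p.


s_p = sqrt(((n1-1)*s1^2 + (n2-1)*s2^2) / (n1+n2-2))
numerator = (11-1)*0.799^2 + (5-1)*0.711^2 = 6.38401 + 2.022084 = 8.406094
denominator = 11 + 5 - 2 = 14
s_p^2 = 8.406094 / 14 = 0.60043529
s_p = sqrt(0.60043529) = 0.7749

0.7749


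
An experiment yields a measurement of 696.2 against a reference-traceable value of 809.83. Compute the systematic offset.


Systematic error = measured - true
= 696.2 - 809.83
= -113.6300

-113.6300


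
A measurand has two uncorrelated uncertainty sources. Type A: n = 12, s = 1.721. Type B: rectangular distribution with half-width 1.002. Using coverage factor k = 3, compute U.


u_A = s / sqrt(n) = 1.721 / sqrt(12) = 0.49680991
u_B = half_width / sqrt(3) = 1.002 / sqrt(3) = 0.57850497
uc = sqrt(u_A^2 + u_B^2) = sqrt(0.49680991^2 + 0.57850497^2) = 0.76255366
U = k * uc = 3 * 0.76255366
U = 2.2877

2.2877


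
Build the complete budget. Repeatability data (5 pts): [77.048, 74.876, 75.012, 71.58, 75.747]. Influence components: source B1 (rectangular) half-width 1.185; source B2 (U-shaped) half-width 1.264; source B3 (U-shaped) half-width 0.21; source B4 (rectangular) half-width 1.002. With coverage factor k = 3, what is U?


mean = (77.048 + 74.876 + 75.012 + 71.58 + 75.747) / 5 = 74.8526
s = sqrt(sum((x - mean)^2)/(n-1)) = 2.0221028
u_A = s / sqrt(n) = 2.0221028 / sqrt(5) = 0.90431186
u_B1 = 1.185 / sqrt(3) = 0.68416007
u_B2 = 1.264 / sqrt(2) = 0.89378297
u_B3 = 0.21 / sqrt(2) = 0.14849242
u_B4 = 1.002 / sqrt(3) = 0.57850497
uc = sqrt(0.90431186^2 + 0.68416007^2 + 0.89378297^2 + 0.14849242^2 + 0.57850497^2) = 1.5625047
U = k * uc = 3 * 1.5625047
U = 4.6875

4.6875


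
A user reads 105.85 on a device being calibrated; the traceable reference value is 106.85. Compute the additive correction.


Correction = standard - reading
= 106.85 - 105.85
= 1.0000

1.0000


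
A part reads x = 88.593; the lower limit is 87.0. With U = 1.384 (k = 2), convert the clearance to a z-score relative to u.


u = U / k = 1.384 / 2 = 0.692
margin = |LSL - x| = |87.0 - 88.593| = 1.593
z = margin / u = 1.593 / 0.692
z = 2.3020

2.3020


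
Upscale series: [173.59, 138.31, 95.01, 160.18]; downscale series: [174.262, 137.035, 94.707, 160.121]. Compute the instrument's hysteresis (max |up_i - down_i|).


|173.59 - 174.262| = 0.6720
|138.31 - 137.035| = 1.2750
|95.01 - 94.707| = 0.3030
|160.18 - 160.121| = 0.0590
hysteresis = max(diffs) = 1.2750

1.2750


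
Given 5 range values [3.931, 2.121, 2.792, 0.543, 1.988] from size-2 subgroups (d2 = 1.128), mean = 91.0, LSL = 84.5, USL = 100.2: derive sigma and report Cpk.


R_bar = (3.931 + 2.121 + 2.792 + 0.543 + 1.988) / 5 = 2.275
sigma = R_bar / d2 = 2.275 / 1.128 = 2.016844
Cp = (USL - LSL)/(6*sigma) = (100.2 - 84.5)/(6*2.016844) = 1.2974
Cpu = (100.2 - 91.0)/(3*2.016844) = 1.5205
Cpl = (91.0 - 84.5)/(3*2.016844) = 1.0743
Cpk = min(Cpu, Cpl) = 1.0743

1.0743


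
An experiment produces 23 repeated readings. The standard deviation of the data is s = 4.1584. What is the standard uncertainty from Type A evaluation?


u_A = s / sqrt(n)
u_A = 4.1584 / sqrt(23)
u_A = 4.1584 / 4.7958315
u_A = 0.8671

0.8671


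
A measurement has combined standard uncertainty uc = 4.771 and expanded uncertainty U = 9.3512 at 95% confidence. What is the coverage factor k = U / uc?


k = U / uc
k = 9.3512 / 4.771
k = 1.96

1.96


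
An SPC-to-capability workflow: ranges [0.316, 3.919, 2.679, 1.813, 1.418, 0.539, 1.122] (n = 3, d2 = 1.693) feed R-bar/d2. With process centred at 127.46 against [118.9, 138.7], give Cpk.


R_bar = (0.316 + 3.919 + 2.679 + 1.813 + 1.418 + 0.539 + 1.122) / 7 = 1.6865714
sigma = R_bar / d2 = 1.6865714 / 1.693 = 0.99620284
Cp = (USL - LSL)/(6*sigma) = (138.7 - 118.9)/(6*0.99620284) = 3.3126
Cpu = (138.7 - 127.46)/(3*0.99620284) = 3.7609
Cpl = (127.46 - 118.9)/(3*0.99620284) = 2.8642
Cpk = min(Cpu, Cpl) = 2.8642

2.8642


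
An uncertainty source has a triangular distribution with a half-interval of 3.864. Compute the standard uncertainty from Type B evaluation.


u_B = half_width / sqrt(6)
u_B = 3.864 / 2.4494897
u_B = 1.5775

1.5775


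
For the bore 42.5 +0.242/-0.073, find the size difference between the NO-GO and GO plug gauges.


GO = nominal - lower_tol (smallest hole = maximum material condition)
GO = 42.5 - 0.073 = 42.427
NO-GO = nominal + upper_tol (largest hole = least material condition)
NO-GO = 42.5 + 0.242 = 42.742
spread = NO-GO - GO = 42.742 - 42.427 = 0.3150

0.3150


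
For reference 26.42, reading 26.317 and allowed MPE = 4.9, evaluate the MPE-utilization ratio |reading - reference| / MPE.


e = indication - reference = 26.317 - 26.42 = -0.1030
|e| = 0.1030
ratio = |e| / MPE = 0.1030 / 4.9
ratio = 0.0210

0.0210


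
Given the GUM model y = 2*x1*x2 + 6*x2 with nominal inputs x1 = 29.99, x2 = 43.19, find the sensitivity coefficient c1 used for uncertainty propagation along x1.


y = 2*x1*x2 + 6*x2
dy/dx1 = 2*x2
Evaluate at x2 = 43.19: c1 = 2 * 43.19
c1 = 86.3800

86.3800


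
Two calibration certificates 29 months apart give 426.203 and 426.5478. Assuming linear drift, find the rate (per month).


rate = (v2 - v1) / months
= (426.5478 - 426.203) / 29
= 0.3448 / 29
= 0.0119

0.0119


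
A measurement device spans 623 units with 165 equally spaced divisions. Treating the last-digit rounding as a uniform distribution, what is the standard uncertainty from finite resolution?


resolution = range / divisions
resolution = 623 / 165 = 3.7757576
u_res = resolution / (2*sqrt(3))
u_res = 3.7757576 / 3.4641016
u_res = 1.0900

1.0900


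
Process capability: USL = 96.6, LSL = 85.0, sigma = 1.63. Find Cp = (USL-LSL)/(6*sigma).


Cp = (USL - LSL) / (6 * sigma)
= (96.6 - 85.0) / (6 * 1.63)
= 11.6000 / 9.7800
= 1.1861

1.1861


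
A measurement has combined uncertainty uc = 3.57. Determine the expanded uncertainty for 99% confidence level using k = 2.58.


U = k * uc
U = 2.58 * 3.57
U = 9.2106

9.2106


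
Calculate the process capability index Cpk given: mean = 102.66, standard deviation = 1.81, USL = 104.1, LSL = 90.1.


Cpu = (USL - mean) / (3*sigma) = (104.1 - 102.66) / (3*1.81) = 0.2652
Cpl = (mean - LSL) / (3*sigma) = (102.66 - 90.1) / (3*1.81) = 2.3131
Cpk = min(Cpu, Cpl) = 0.2652

0.2652


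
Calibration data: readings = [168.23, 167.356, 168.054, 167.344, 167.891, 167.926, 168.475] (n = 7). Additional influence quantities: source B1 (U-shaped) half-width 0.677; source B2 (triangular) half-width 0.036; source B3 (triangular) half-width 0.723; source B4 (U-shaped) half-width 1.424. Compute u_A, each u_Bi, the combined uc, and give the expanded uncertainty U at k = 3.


mean = (168.23 + 167.356 + 168.054 + 167.344 + 167.891 + 167.926 + 168.475) / 7 = 167.8965714
s = sqrt(sum((x - mean)^2)/(n-1)) = 0.42209551
u_A = s / sqrt(n) = 0.42209551 / sqrt(7) = 0.15953711
u_B1 = 0.677 / sqrt(2) = 0.47871129
u_B2 = 0.036 / sqrt(6) = 0.014696938
u_B3 = 0.723 / sqrt(6) = 0.29516351
u_B4 = 1.424 / sqrt(2) = 1.0069201
uc = sqrt(0.15953711^2 + 0.47871129^2 + 0.014696938^2 + 0.29516351^2 + 1.0069201^2) = 1.1644064
U = k * uc = 3 * 1.1644064
U = 3.4932

3.4932


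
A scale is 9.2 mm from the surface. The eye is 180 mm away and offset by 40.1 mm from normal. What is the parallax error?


error = h * offset / d
= 9.2 * 40.1 / 180
= 2.0496

2.0496


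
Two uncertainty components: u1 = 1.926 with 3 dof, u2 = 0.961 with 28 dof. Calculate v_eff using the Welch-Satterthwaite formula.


uc = sqrt(u1^2 + u2^2) = sqrt(1.926^2 + 0.961^2) = 2.1524398
v_eff = uc^4 / (u1^4/v1 + u2^4/v2)
= 2.1524398^4 / (1.926^4/3 + 0.961^4/28)
= 21.464662 / 4.6171978
v_eff = 4.6489

4.6489


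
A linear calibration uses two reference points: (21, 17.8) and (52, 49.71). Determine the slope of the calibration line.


slope = (y2 - y1) / (x2 - x1)
= (49.71 - 17.8) / (52 - 21)
= 31.9100 / 31
= 1.0294

1.0294


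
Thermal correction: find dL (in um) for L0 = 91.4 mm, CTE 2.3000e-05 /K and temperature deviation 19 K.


dL = L * alpha * dT
= 91.4 * 2.3000e-05 * 19
= 0.0399418 mm
dL_um = 0.0399418 * 1000 = 39.9418 um

39.9418


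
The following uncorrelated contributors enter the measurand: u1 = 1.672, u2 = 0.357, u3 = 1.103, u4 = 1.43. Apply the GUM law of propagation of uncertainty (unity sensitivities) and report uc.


uc = sqrt(1.672^2 + 0.357^2 + 1.103^2 + 1.43^2)
uc = sqrt(6.184542)
uc = 2.4869

2.4869


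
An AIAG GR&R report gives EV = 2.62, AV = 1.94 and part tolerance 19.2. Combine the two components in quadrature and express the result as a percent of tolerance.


GRR = sqrt(EV^2 + AV^2) = sqrt(2.62^2 + 1.94^2) = 3.2600613
%GRR = GRR / tol * 100 = 3.2600613 / 19.2 * 100
%GRR = 16.9795

16.9795


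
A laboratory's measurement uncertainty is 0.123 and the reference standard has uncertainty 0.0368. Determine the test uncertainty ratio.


TUR = u_lab / u_ref
= 0.123 / 0.0368
= 3.3424

3.3424


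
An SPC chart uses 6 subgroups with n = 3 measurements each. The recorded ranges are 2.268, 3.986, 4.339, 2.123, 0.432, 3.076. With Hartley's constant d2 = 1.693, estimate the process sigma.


R_bar = (2.268 + 3.986 + 4.339 + 2.123 + 0.432 + 3.076) / 6
R_bar = 16.224 / 6 = 2.704
sigma_hat = R_bar / d2 = 2.704 / 1.693 = 1.5972

1.5972


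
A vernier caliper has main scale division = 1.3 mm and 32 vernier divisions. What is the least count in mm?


LC = MSD / n_div
= 1.3 / 32
= 0.0406

0.0406


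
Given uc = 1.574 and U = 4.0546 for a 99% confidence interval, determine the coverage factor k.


k = U / uc
k = 4.0546 / 1.574
k = 2.576

2.576


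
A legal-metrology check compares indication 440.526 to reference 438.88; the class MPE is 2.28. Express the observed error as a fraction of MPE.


e = indication - reference = 440.526 - 438.88 = 1.6460
|e| = 1.6460
ratio = |e| / MPE = 1.6460 / 2.28
ratio = 0.7219

0.7219


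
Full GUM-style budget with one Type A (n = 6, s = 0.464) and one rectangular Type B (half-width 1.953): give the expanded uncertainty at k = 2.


u_A = s / sqrt(n) = 0.464 / sqrt(6) = 0.18942721
u_B = half_width / sqrt(3) = 1.953 / sqrt(3) = 1.1275651
uc = sqrt(u_A^2 + u_B^2) = sqrt(0.18942721^2 + 1.1275651^2) = 1.143366
U = k * uc = 2 * 1.143366
U = 2.2867

2.2867


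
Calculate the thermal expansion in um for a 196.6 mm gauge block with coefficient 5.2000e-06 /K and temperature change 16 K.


dL = L * alpha * dT
= 196.6 * 5.2000e-06 * 16
= 0.0163571 mm
dL_um = 0.0163571 * 1000 = 16.3571 um

16.3571


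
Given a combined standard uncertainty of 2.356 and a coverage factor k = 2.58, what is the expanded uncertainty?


U = k * uc
U = 2.58 * 2.356
U = 6.0785

6.0785


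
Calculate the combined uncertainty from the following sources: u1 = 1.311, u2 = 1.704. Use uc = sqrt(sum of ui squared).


uc = sqrt(1.311^2 + 1.704^2)
uc = sqrt(4.622337)
uc = 2.1500

2.1500


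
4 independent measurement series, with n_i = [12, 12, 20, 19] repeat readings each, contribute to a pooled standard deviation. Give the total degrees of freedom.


nu = sum_i (n_i - 1)
nu = ((12 - 1) + (12 - 1) + (20 - 1) + (19 - 1))
nu = 11 + 11 + 19 + 18
nu = 59

59


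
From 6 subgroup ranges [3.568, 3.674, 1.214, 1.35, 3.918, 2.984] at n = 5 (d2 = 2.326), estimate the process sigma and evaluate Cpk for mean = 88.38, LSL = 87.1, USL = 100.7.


R_bar = (3.568 + 3.674 + 1.214 + 1.35 + 3.918 + 2.984) / 6 = 2.7846667
sigma = R_bar / d2 = 2.7846667 / 2.326 = 1.1971912
Cp = (USL - LSL)/(6*sigma) = (100.7 - 87.1)/(6*1.1971912) = 1.8933
Cpu = (100.7 - 88.38)/(3*1.1971912) = 3.4303
Cpl = (88.38 - 87.1)/(3*1.1971912) = 0.3564
Cpk = min(Cpu, Cpl) = 0.3564

0.3564


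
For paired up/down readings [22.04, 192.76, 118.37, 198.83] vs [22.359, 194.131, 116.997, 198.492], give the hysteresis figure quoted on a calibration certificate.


|22.04 - 22.359| = 0.3190
|192.76 - 194.131| = 1.3710
|118.37 - 116.997| = 1.3730
|198.83 - 198.492| = 0.3380
hysteresis = max(diffs) = 1.3730

1.3730


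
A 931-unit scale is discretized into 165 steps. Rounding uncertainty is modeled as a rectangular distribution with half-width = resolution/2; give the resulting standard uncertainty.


resolution = range / divisions
resolution = 931 / 165 = 5.6424242
u_res = resolution / (2*sqrt(3))
u_res = 5.6424242 / 3.4641016
u_res = 1.6288

1.6288


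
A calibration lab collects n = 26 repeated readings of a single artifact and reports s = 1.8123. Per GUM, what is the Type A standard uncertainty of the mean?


u_A = s / sqrt(n)
u_A = 1.8123 / sqrt(26)
u_A = 1.8123 / 5.0990195
u_A = 0.3554

0.3554


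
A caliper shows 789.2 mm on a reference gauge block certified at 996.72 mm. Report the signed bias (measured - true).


Systematic error = measured - true
= 789.2 - 996.72
= -207.5200

-207.5200


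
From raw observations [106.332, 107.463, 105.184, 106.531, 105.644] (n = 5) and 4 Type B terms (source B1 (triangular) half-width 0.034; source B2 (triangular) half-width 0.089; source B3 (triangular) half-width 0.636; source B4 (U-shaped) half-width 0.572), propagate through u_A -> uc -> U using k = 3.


mean = (106.332 + 107.463 + 105.184 + 106.531 + 105.644) / 5 = 106.2308
s = sqrt(sum((x - mean)^2)/(n-1)) = 0.87447167
u_A = s / sqrt(n) = 0.87447167 / sqrt(5) = 0.39107562
u_B1 = 0.034 / sqrt(6) = 0.013880442
u_B2 = 0.089 / sqrt(6) = 0.036334098
u_B3 = 0.636 / sqrt(6) = 0.25964591
u_B4 = 0.572 / sqrt(2) = 0.40446508
uc = sqrt(0.39107562^2 + 0.013880442^2 + 0.036334098^2 + 0.25964591^2 + 0.40446508^2) = 0.62085503
U = k * uc = 3 * 0.62085503
U = 1.8626

1.8626


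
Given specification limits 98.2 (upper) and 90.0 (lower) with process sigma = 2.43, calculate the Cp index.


Cp = (USL - LSL) / (6 * sigma)
= (98.2 - 90.0) / (6 * 2.43)
= 8.2000 / 14.5800
= 0.5624

0.5624


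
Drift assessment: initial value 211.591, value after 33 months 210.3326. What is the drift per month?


rate = (v2 - v1) / months
= (210.3326 - 211.591) / 33
= -1.2584 / 33
= -0.0381

-0.0381


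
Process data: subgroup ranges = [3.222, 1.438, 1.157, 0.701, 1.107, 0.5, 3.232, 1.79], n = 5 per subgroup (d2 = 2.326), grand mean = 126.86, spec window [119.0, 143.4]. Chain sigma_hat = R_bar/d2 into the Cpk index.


R_bar = (3.222 + 1.438 + 1.157 + 0.701 + 1.107 + 0.5 + 3.232 + 1.79) / 8 = 1.643375
sigma = R_bar / d2 = 1.643375 / 2.326 = 0.70652408
Cp = (USL - LSL)/(6*sigma) = (143.4 - 119.0)/(6*0.70652408) = 5.7559
Cpu = (143.4 - 126.86)/(3*0.70652408) = 7.8035
Cpl = (126.86 - 119.0)/(3*0.70652408) = 3.7083
Cpk = min(Cpu, Cpl) = 3.7083

3.7083


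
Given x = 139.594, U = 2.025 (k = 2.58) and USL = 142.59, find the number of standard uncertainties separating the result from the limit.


u = U / k = 2.025 / 2.58 = 0.78488372
margin = |USL - x| = |142.59 - 139.594| = 2.996
z = margin / u = 2.996 / 0.78488372
z = 3.8171

3.8171


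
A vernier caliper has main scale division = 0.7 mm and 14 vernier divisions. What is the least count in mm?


LC = MSD / n_div
= 0.7 / 14
= 0.0500

0.0500


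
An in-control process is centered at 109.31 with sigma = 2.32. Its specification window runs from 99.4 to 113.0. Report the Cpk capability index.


Cpu = (USL - mean) / (3*sigma) = (113.0 - 109.31) / (3*2.32) = 0.5302
Cpl = (mean - LSL) / (3*sigma) = (109.31 - 99.4) / (3*2.32) = 1.4239
Cpk = min(Cpu, Cpl) = 0.5302

0.5302


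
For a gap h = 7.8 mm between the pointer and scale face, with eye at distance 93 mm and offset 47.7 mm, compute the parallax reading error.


error = h * offset / d
= 7.8 * 47.7 / 93
= 4.0006

4.0006


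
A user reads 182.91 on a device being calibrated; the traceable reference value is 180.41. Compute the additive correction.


Correction = standard - reading
= 180.41 - 182.91
= -2.5000

-2.5000


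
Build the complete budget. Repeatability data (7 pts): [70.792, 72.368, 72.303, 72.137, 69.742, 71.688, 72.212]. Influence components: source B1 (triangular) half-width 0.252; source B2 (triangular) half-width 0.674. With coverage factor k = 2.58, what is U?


mean = (70.792 + 72.368 + 72.303 + 72.137 + 69.742 + 71.688 + 72.212) / 7 = 71.606
s = sqrt(sum((x - mean)^2)/(n-1)) = 0.98821944
u_A = s / sqrt(n) = 0.98821944 / sqrt(7) = 0.37351184
u_B1 = 0.252 / sqrt(6) = 0.10287857
u_B2 = 0.674 / sqrt(6) = 0.27515935
uc = sqrt(0.37351184^2 + 0.10287857^2 + 0.27515935^2) = 0.47519234
U = k * uc = 2.58 * 0.47519234
U = 1.2260

1.2260


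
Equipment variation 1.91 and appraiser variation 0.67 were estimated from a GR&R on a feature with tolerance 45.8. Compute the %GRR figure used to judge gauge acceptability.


GRR = sqrt(EV^2 + AV^2) = sqrt(1.91^2 + 0.67^2) = 2.0241047
%GRR = GRR / tol * 100 = 2.0241047 / 45.8 * 100
%GRR = 4.4194

4.4194


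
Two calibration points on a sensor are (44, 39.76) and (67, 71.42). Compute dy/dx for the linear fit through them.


slope = (y2 - y1) / (x2 - x1)
= (71.42 - 39.76) / (67 - 44)
= 31.6600 / 23
= 1.3765

1.3765


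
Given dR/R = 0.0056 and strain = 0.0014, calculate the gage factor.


GF = (dR/R) / epsilon
= 0.0056 / 0.0014
= 4.0000

4.0000


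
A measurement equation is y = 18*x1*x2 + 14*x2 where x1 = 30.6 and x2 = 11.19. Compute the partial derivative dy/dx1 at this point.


y = 18*x1*x2 + 14*x2
dy/dx1 = 18*x2
Evaluate at x2 = 11.19: c1 = 18 * 11.19
c1 = 201.4200

201.4200


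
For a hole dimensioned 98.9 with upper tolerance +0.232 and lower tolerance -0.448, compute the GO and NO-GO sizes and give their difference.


GO = nominal - lower_tol (smallest hole = maximum material condition)
GO = 98.9 - 0.448 = 98.452
NO-GO = nominal + upper_tol (largest hole = least material condition)
NO-GO = 98.9 + 0.232 = 99.132
spread = NO-GO - GO = 99.132 - 98.452 = 0.6800

0.6800


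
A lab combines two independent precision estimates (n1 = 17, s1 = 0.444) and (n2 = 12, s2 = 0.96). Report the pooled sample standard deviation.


s_p = sqrt(((n1-1)*s1^2 + (n2-1)*s2^2) / (n1+n2-2))
numerator = (17-1)*0.444^2 + (12-1)*0.96^2 = 3.154176 + 10.1376 = 13.291776
denominator = 17 + 12 - 2 = 27
s_p^2 = 13.291776 / 27 = 0.492288
s_p = sqrt(0.492288) = 0.7016

0.7016


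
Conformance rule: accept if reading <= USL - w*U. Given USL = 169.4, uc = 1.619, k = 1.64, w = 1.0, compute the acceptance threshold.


U = k * uc = 1.64 * 1.619 = 2.65516
guard band g = w * U = 1.0 * 2.65516 = 2.65516
AL = USL - g = 169.4 - 2.65516
AL = 166.7448

166.7448


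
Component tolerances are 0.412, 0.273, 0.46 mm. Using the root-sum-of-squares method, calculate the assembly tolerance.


RSS = sqrt(0.412^2 + 0.273^2 + 0.46^2)
= sqrt(0.455873)
= 0.6752

0.6752


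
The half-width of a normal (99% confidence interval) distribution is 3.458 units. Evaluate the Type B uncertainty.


u_B = half_width / 2.576
u_B = 3.458 / 2.576
u_B = 1.3424

1.3424


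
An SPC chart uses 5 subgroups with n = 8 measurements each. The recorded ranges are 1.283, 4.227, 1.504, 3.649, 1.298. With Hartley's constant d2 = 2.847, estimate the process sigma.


R_bar = (1.283 + 4.227 + 1.504 + 3.649 + 1.298) / 5
R_bar = 11.961 / 5 = 2.3922
sigma_hat = R_bar / d2 = 2.3922 / 2.847 = 0.8403

0.8403


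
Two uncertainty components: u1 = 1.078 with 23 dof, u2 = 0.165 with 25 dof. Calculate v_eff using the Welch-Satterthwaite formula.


uc = sqrt(u1^2 + u2^2) = sqrt(1.078^2 + 0.165^2) = 1.0905544
v_eff = uc^4 / (u1^4/v1 + u2^4/v2)
= 1.0905544^4 / (1.078^4/23 + 0.165^4/25)
= 1.4144557 / 0.058744397
v_eff = 24.0781

24.0781


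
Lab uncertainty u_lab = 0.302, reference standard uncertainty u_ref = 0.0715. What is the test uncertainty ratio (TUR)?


TUR = u_lab / u_ref
= 0.302 / 0.0715
= 4.2238

4.2238


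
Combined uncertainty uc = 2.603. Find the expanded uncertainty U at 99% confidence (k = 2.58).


U = k * uc
U = 2.58 * 2.603
U = 6.7157

6.7157


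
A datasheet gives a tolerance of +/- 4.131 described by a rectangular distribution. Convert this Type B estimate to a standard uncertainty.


u_B = half_width / sqrt(3)
u_B = 4.131 / 1.7320508
u_B = 2.3850

2.3850


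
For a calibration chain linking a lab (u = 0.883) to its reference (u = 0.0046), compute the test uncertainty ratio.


TUR = u_lab / u_ref
= 0.883 / 0.0046
= 191.9565

191.9565


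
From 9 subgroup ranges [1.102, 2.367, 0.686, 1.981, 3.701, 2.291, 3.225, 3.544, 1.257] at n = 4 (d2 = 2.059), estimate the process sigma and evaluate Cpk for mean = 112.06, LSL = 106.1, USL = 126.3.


R_bar = (1.102 + 2.367 + 0.686 + 1.981 + 3.701 + 2.291 + 3.225 + 3.544 + 1.257) / 9 = 2.2393333
sigma = R_bar / d2 = 2.2393333 / 2.059 = 1.087583
Cp = (USL - LSL)/(6*sigma) = (126.3 - 106.1)/(6*1.087583) = 3.0955
Cpu = (126.3 - 112.06)/(3*1.087583) = 4.3644
Cpl = (112.06 - 106.1)/(3*1.087583) = 1.8267
Cpk = min(Cpu, Cpl) = 1.8267

1.8267


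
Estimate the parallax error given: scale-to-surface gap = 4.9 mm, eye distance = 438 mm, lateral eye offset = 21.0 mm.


error = h * offset / d
= 4.9 * 21.0 / 438
= 0.2349

0.2349


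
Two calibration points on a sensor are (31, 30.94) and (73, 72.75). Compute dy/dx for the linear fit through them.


slope = (y2 - y1) / (x2 - x1)
= (72.75 - 30.94) / (73 - 31)
= 41.8100 / 42
= 0.9955

0.9955


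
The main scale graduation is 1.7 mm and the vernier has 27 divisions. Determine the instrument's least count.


LC = MSD / n_div
= 1.7 / 27
= 0.0630

0.0630


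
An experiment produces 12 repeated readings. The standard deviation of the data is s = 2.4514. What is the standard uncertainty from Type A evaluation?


u_A = s / sqrt(n)
u_A = 2.4514 / sqrt(12)
u_A = 2.4514 / 3.4641016
u_A = 0.7077

0.7077


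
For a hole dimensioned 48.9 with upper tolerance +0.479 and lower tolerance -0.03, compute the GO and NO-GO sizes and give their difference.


GO = nominal - lower_tol (smallest hole = maximum material condition)
GO = 48.9 - 0.03 = 48.87
NO-GO = nominal + upper_tol (largest hole = least material condition)
NO-GO = 48.9 + 0.479 = 49.379
spread = NO-GO - GO = 49.379 - 48.87 = 0.5090

0.5090


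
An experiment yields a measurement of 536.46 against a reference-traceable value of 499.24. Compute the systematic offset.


Systematic error = measured - true
= 536.46 - 499.24
= 37.2200

37.2200


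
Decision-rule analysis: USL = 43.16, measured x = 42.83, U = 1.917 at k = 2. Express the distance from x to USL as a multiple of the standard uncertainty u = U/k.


u = U / k = 1.917 / 2 = 0.9585
margin = |USL - x| = |43.16 - 42.83| = 0.33
z = margin / u = 0.33 / 0.9585
z = 0.3443

0.3443


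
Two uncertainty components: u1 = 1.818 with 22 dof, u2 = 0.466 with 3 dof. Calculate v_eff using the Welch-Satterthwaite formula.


uc = sqrt(u1^2 + u2^2) = sqrt(1.818^2 + 0.466^2) = 1.8767738
v_eff = uc^4 / (u1^4/v1 + u2^4/v2)
= 1.8767738^4 / (1.818^4/22 + 0.466^4/3)
= 12.406456 / 0.5122573
v_eff = 24.2192

24.2192


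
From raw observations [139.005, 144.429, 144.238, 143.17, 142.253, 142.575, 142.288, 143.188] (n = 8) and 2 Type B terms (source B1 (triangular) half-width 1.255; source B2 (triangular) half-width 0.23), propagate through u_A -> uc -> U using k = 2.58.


mean = (139.005 + 144.429 + 144.238 + 143.17 + 142.253 + 142.575 + 142.288 + 143.188) / 8 = 142.64325
s = sqrt(sum((x - mean)^2)/(n-1)) = 1.6829552
u_A = s / sqrt(n) = 1.6829552 / sqrt(8) = 0.59501452
u_B1 = 1.255 / sqrt(6) = 0.5123516
u_B2 = 0.23 / sqrt(6) = 0.093897107
uc = sqrt(0.59501452^2 + 0.5123516^2 + 0.093897107^2) = 0.79079903
U = k * uc = 2.58 * 0.79079903
U = 2.0403

2.0403


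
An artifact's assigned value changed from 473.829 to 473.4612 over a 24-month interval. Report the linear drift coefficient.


rate = (v2 - v1) / months
= (473.4612 - 473.829) / 24
= -0.3678 / 24
= -0.0153

-0.0153


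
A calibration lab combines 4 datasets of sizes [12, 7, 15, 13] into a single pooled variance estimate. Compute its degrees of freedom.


nu = sum_i (n_i - 1)
nu = ((12 - 1) + (7 - 1) + (15 - 1) + (13 - 1))
nu = 11 + 6 + 14 + 12
nu = 43

43


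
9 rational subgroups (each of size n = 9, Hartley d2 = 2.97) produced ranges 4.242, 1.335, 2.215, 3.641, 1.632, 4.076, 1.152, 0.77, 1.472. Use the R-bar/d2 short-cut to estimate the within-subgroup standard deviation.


R_bar = (4.242 + 1.335 + 2.215 + 3.641 + 1.632 + 4.076 + 1.152 + 0.77 + 1.472) / 9
R_bar = 20.535 / 9 = 2.2816667
sigma_hat = R_bar / d2 = 2.2816667 / 2.97 = 0.7682

0.7682


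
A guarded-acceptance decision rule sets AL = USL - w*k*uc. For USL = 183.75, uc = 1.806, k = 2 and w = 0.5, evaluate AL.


U = k * uc = 2 * 1.806 = 3.612
guard band g = w * U = 0.5 * 3.612 = 1.806
AL = USL - g = 183.75 - 1.806
AL = 181.9440

181.9440


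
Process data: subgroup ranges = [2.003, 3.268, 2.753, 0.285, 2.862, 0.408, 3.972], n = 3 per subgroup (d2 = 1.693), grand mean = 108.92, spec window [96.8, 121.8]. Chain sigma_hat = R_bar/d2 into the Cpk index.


R_bar = (2.003 + 3.268 + 2.753 + 0.285 + 2.862 + 0.408 + 3.972) / 7 = 2.2215714
sigma = R_bar / d2 = 2.2215714 / 1.693 = 1.3122099
Cp = (USL - LSL)/(6*sigma) = (121.8 - 96.8)/(6*1.3122099) = 3.1753
Cpu = (121.8 - 108.92)/(3*1.3122099) = 3.2718
Cpl = (108.92 - 96.8)/(3*1.3122099) = 3.0788
Cpk = min(Cpu, Cpl) = 3.0788

3.0788


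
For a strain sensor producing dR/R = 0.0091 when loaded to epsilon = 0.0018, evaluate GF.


GF = (dR/R) / epsilon
= 0.0091 / 0.0018
= 5.0556

5.0556


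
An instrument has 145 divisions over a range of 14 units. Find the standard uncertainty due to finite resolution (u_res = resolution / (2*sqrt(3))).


resolution = range / divisions
resolution = 14 / 145 = 0.096551724
u_res = resolution / (2*sqrt(3))
u_res = 0.096551724 / 3.4641016
u_res = 0.0279

0.0279


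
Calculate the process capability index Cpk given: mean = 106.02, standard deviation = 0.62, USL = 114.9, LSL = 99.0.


Cpu = (USL - mean) / (3*sigma) = (114.9 - 106.02) / (3*0.62) = 4.7742
Cpl = (mean - LSL) / (3*sigma) = (106.02 - 99.0) / (3*0.62) = 3.7742
Cpk = min(Cpu, Cpl) = 3.7742

3.7742


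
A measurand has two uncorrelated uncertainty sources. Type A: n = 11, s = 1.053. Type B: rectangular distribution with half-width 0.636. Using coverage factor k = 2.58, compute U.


u_A = s / sqrt(n) = 1.053 / sqrt(11) = 0.31749145
u_B = half_width / sqrt(3) = 0.636 / sqrt(3) = 0.36719477
uc = sqrt(u_A^2 + u_B^2) = sqrt(0.31749145^2 + 0.36719477^2) = 0.48542025
U = k * uc = 2.58 * 0.48542025
U = 1.2524

1.2524


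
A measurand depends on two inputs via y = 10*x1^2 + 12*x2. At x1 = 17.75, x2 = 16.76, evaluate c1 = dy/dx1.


y = 10*x1^2 + 12*x2
dy/dx1 = 2*10*x1
Evaluate at x1 = 17.75: c1 = 20 * 17.75
c1 = 355.0000

355.0000
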